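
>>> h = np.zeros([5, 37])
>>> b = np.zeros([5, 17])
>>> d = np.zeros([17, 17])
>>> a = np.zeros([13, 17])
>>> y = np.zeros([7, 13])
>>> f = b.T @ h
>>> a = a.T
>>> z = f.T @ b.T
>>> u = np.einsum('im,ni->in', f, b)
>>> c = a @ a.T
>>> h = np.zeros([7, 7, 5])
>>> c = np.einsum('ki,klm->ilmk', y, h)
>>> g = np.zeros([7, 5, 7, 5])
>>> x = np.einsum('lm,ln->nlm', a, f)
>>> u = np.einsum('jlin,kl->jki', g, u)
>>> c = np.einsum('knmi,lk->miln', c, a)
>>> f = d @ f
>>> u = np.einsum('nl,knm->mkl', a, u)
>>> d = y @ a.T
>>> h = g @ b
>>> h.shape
(7, 5, 7, 17)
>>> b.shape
(5, 17)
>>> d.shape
(7, 17)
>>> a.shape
(17, 13)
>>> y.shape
(7, 13)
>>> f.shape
(17, 37)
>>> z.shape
(37, 5)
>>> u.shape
(7, 7, 13)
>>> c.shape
(5, 7, 17, 7)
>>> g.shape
(7, 5, 7, 5)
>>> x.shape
(37, 17, 13)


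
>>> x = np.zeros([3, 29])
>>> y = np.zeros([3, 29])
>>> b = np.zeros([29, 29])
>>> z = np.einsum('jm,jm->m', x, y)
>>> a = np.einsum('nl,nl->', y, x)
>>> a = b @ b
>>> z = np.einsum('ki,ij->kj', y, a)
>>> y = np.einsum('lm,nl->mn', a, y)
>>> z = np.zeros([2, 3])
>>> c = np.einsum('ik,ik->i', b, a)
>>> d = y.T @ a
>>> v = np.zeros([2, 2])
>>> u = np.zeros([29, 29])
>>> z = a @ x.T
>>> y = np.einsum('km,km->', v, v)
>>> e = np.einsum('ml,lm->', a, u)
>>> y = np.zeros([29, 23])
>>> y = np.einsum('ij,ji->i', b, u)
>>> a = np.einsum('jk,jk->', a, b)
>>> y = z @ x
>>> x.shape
(3, 29)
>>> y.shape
(29, 29)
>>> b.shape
(29, 29)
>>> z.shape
(29, 3)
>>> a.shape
()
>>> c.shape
(29,)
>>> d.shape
(3, 29)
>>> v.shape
(2, 2)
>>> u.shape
(29, 29)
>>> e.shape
()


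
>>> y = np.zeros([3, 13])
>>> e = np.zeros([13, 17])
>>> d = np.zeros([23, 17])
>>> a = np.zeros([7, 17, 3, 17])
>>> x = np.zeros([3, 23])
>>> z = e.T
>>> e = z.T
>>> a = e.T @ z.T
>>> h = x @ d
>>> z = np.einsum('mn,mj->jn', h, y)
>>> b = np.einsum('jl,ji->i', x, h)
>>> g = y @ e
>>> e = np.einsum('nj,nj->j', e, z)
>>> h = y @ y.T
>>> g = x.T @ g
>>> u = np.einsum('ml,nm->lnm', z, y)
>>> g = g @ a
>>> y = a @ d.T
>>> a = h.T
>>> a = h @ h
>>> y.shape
(17, 23)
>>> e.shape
(17,)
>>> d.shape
(23, 17)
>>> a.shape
(3, 3)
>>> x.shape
(3, 23)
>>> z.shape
(13, 17)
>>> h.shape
(3, 3)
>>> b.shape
(17,)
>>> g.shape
(23, 17)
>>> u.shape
(17, 3, 13)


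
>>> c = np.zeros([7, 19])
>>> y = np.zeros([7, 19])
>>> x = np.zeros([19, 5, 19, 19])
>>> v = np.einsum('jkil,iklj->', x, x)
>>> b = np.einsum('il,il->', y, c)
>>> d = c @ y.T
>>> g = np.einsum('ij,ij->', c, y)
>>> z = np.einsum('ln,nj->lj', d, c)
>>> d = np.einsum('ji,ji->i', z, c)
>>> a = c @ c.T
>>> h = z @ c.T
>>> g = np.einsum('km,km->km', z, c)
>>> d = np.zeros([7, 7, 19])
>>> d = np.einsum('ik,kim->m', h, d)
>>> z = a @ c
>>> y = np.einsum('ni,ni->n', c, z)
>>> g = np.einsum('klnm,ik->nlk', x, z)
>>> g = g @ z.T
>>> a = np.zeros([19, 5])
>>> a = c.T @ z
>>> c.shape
(7, 19)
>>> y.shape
(7,)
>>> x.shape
(19, 5, 19, 19)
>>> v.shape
()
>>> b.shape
()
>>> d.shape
(19,)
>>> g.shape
(19, 5, 7)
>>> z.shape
(7, 19)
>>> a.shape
(19, 19)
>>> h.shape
(7, 7)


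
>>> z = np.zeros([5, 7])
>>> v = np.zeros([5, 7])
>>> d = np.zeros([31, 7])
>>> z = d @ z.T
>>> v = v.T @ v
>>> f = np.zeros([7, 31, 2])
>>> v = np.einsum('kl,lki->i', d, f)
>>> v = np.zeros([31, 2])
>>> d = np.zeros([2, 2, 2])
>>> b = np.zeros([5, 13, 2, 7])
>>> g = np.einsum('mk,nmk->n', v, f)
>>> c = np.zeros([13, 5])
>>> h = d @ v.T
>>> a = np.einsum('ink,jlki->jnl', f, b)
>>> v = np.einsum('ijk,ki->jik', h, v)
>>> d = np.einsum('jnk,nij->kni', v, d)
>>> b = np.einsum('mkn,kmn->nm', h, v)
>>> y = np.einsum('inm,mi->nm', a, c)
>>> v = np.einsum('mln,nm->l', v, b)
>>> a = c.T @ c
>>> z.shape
(31, 5)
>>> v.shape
(2,)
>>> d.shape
(31, 2, 2)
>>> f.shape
(7, 31, 2)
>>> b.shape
(31, 2)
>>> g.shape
(7,)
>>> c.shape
(13, 5)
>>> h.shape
(2, 2, 31)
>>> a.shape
(5, 5)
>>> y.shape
(31, 13)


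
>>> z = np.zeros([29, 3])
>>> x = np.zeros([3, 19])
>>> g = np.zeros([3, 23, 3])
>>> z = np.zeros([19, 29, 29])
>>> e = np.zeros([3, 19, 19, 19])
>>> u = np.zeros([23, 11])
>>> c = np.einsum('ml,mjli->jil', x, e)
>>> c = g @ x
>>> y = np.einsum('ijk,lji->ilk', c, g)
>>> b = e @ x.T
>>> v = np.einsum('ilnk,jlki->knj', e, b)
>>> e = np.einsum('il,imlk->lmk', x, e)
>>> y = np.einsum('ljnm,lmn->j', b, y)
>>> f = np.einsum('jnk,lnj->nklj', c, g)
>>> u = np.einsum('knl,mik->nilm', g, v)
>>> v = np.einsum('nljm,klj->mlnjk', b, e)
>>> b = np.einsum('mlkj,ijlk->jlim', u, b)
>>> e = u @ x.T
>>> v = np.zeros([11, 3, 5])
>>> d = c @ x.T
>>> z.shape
(19, 29, 29)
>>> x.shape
(3, 19)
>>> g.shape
(3, 23, 3)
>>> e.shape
(23, 19, 3, 3)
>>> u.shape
(23, 19, 3, 19)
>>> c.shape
(3, 23, 19)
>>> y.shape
(19,)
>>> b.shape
(19, 19, 3, 23)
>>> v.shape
(11, 3, 5)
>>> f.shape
(23, 19, 3, 3)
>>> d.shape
(3, 23, 3)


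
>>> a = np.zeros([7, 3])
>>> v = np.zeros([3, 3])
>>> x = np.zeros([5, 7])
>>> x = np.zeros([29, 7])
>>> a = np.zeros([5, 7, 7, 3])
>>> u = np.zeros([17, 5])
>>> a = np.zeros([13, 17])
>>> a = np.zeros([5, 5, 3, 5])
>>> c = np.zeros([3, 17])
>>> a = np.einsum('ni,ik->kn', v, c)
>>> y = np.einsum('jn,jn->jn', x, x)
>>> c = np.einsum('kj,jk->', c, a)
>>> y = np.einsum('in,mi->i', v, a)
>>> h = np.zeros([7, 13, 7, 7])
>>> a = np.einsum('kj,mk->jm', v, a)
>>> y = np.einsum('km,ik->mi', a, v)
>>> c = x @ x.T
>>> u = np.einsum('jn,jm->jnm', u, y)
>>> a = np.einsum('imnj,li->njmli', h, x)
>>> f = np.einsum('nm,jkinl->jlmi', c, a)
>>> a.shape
(7, 7, 13, 29, 7)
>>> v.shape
(3, 3)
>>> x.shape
(29, 7)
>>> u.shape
(17, 5, 3)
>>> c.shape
(29, 29)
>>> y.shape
(17, 3)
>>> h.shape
(7, 13, 7, 7)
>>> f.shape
(7, 7, 29, 13)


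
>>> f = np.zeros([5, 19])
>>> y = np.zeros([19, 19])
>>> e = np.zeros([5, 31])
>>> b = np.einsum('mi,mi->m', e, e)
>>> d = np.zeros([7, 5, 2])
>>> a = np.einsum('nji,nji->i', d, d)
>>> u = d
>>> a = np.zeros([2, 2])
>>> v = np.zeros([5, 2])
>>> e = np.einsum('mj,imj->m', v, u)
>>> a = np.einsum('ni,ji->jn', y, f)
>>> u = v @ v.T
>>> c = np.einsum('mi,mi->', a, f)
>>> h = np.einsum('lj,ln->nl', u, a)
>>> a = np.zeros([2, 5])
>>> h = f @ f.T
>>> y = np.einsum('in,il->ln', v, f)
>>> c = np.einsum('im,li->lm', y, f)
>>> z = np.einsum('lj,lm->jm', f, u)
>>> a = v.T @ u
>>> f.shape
(5, 19)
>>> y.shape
(19, 2)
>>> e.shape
(5,)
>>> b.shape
(5,)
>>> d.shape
(7, 5, 2)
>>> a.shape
(2, 5)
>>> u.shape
(5, 5)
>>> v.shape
(5, 2)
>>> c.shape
(5, 2)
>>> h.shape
(5, 5)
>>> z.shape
(19, 5)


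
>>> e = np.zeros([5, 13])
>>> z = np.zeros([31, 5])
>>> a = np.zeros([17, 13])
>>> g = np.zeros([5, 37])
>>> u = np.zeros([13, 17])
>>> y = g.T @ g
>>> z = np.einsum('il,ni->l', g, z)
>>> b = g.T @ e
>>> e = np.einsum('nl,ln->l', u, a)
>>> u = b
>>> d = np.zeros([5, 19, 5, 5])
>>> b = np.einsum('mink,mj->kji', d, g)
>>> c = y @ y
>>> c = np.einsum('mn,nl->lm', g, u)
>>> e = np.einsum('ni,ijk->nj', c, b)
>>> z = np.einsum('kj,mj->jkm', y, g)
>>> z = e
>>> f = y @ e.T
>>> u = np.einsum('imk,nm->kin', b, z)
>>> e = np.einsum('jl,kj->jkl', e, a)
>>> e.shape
(13, 17, 37)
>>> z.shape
(13, 37)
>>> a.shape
(17, 13)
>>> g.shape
(5, 37)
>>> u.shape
(19, 5, 13)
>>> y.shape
(37, 37)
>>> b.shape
(5, 37, 19)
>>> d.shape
(5, 19, 5, 5)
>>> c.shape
(13, 5)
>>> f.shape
(37, 13)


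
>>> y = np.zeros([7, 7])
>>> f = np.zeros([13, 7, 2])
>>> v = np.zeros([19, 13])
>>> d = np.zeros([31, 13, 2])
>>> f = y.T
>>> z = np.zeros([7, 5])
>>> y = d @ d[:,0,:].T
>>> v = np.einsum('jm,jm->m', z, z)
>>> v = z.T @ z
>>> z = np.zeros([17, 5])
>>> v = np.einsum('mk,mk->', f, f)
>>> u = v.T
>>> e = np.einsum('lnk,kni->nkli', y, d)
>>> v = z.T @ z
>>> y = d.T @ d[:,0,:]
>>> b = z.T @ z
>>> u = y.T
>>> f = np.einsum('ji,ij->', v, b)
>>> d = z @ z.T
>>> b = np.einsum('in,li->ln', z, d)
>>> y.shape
(2, 13, 2)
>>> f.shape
()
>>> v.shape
(5, 5)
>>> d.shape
(17, 17)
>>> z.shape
(17, 5)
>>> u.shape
(2, 13, 2)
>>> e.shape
(13, 31, 31, 2)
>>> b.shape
(17, 5)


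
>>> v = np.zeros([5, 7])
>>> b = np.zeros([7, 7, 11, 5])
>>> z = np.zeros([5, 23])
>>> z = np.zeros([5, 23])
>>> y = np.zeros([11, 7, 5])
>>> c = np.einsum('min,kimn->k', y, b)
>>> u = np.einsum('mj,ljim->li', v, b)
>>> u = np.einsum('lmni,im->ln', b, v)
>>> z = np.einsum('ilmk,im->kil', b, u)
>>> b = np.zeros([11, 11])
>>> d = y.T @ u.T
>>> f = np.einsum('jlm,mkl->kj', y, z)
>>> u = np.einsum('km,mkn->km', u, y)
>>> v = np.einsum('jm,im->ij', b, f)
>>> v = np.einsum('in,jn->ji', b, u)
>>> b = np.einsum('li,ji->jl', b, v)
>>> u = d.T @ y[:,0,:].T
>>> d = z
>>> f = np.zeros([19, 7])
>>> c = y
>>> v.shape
(7, 11)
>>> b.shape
(7, 11)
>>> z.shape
(5, 7, 7)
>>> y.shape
(11, 7, 5)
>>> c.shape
(11, 7, 5)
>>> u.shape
(7, 7, 11)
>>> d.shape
(5, 7, 7)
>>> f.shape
(19, 7)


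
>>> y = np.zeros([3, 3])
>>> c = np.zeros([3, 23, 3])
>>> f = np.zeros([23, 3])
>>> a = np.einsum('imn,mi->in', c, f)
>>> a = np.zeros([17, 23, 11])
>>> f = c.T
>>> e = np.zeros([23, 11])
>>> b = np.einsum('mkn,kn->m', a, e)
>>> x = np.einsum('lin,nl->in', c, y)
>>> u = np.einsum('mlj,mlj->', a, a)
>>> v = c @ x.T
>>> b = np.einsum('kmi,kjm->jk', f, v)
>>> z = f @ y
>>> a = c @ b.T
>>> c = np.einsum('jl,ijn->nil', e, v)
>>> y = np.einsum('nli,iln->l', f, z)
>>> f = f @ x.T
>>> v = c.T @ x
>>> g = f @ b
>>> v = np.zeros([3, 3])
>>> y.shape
(23,)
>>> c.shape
(23, 3, 11)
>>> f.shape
(3, 23, 23)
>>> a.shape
(3, 23, 23)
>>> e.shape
(23, 11)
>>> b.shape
(23, 3)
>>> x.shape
(23, 3)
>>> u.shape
()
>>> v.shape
(3, 3)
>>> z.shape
(3, 23, 3)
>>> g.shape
(3, 23, 3)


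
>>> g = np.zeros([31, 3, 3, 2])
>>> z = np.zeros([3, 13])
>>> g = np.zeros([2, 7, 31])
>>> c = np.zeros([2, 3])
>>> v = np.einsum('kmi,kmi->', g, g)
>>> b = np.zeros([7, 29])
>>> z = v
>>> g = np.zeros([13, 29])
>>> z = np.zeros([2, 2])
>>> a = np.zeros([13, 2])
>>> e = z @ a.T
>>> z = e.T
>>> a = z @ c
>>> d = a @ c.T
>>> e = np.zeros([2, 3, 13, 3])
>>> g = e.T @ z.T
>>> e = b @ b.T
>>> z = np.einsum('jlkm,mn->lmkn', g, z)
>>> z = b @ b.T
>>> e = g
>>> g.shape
(3, 13, 3, 13)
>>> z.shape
(7, 7)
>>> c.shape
(2, 3)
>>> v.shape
()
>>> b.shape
(7, 29)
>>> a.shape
(13, 3)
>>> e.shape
(3, 13, 3, 13)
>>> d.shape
(13, 2)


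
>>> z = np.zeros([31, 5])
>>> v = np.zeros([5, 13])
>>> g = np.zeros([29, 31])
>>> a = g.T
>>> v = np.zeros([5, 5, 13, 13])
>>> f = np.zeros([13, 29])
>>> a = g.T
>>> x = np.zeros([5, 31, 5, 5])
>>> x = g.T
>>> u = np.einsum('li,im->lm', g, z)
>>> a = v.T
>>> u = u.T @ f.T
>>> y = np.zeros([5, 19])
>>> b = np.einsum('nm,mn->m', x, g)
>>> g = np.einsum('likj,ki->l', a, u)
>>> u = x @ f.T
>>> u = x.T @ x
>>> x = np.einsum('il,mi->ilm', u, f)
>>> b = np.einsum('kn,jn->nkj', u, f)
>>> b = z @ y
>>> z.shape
(31, 5)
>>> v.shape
(5, 5, 13, 13)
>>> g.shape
(13,)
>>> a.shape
(13, 13, 5, 5)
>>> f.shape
(13, 29)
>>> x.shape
(29, 29, 13)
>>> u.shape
(29, 29)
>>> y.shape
(5, 19)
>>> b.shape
(31, 19)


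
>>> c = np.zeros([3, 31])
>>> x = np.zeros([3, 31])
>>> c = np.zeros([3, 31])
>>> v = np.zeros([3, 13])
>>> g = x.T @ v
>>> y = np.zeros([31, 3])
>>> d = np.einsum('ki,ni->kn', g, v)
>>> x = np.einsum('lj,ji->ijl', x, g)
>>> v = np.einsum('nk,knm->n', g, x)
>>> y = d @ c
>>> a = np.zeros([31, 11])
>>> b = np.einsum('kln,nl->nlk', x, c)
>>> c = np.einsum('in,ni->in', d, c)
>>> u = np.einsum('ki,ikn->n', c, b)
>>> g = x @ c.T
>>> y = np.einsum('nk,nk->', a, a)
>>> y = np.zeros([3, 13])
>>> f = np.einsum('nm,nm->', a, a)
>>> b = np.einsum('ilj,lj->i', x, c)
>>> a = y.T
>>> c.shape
(31, 3)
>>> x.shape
(13, 31, 3)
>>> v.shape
(31,)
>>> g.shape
(13, 31, 31)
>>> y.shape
(3, 13)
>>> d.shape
(31, 3)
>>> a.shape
(13, 3)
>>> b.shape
(13,)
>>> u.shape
(13,)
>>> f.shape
()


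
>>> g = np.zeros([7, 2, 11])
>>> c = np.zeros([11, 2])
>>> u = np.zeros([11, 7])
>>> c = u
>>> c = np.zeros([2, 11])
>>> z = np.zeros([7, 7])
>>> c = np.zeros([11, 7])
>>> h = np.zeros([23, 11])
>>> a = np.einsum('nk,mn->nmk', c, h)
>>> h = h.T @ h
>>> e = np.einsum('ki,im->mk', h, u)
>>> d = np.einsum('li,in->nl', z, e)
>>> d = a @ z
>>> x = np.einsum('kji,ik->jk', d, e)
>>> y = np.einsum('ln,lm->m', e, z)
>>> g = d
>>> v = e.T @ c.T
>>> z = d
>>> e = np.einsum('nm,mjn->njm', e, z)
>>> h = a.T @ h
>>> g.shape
(11, 23, 7)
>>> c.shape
(11, 7)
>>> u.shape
(11, 7)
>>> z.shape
(11, 23, 7)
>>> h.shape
(7, 23, 11)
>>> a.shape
(11, 23, 7)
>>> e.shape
(7, 23, 11)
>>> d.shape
(11, 23, 7)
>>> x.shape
(23, 11)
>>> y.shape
(7,)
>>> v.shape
(11, 11)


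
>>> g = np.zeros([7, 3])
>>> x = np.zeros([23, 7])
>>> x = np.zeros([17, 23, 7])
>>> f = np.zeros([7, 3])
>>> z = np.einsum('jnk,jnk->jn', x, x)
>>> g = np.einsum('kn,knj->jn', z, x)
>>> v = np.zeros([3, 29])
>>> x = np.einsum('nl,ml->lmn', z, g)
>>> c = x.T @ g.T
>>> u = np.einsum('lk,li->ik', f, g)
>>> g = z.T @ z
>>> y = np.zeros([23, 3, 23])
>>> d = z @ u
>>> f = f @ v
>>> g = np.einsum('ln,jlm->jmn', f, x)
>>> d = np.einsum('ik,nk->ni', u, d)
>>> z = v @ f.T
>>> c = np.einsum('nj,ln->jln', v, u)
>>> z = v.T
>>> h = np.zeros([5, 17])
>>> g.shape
(23, 17, 29)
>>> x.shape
(23, 7, 17)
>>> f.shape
(7, 29)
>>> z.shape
(29, 3)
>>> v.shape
(3, 29)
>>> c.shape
(29, 23, 3)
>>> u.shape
(23, 3)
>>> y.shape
(23, 3, 23)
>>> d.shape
(17, 23)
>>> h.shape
(5, 17)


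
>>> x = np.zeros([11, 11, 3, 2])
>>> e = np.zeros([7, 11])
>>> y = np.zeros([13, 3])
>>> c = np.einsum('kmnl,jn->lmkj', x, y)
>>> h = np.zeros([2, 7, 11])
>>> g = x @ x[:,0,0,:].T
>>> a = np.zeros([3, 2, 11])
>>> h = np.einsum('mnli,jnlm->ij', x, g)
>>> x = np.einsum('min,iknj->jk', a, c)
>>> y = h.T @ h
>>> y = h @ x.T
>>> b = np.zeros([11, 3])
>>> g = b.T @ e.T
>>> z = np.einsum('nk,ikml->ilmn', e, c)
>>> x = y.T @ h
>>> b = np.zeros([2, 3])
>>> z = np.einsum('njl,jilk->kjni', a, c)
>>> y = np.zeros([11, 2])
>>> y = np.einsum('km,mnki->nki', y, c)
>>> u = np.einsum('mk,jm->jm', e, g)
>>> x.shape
(13, 11)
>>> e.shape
(7, 11)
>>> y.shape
(11, 11, 13)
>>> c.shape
(2, 11, 11, 13)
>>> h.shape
(2, 11)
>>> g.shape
(3, 7)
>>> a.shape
(3, 2, 11)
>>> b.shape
(2, 3)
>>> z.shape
(13, 2, 3, 11)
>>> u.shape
(3, 7)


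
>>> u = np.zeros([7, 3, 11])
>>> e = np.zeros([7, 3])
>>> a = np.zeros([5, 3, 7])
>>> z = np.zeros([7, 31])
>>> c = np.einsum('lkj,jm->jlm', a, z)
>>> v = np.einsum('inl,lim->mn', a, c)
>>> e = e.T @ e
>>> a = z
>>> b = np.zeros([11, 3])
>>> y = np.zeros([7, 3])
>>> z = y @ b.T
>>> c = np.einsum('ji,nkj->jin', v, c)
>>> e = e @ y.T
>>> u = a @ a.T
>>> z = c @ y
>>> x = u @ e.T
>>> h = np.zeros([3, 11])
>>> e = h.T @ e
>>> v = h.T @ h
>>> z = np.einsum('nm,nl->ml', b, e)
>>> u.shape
(7, 7)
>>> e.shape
(11, 7)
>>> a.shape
(7, 31)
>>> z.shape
(3, 7)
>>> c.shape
(31, 3, 7)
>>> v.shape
(11, 11)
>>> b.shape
(11, 3)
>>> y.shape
(7, 3)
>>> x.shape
(7, 3)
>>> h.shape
(3, 11)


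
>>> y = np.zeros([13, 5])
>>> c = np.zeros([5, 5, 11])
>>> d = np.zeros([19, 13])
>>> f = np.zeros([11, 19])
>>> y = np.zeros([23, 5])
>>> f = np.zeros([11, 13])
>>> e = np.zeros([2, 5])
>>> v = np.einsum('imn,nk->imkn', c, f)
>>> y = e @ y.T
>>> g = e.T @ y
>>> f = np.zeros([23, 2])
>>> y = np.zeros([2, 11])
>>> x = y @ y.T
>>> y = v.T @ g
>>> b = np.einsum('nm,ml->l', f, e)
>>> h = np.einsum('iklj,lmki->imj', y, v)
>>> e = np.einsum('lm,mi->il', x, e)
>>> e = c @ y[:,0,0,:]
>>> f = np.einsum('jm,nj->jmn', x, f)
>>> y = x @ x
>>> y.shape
(2, 2)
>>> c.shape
(5, 5, 11)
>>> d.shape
(19, 13)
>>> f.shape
(2, 2, 23)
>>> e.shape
(5, 5, 23)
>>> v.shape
(5, 5, 13, 11)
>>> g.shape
(5, 23)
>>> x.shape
(2, 2)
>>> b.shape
(5,)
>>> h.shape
(11, 5, 23)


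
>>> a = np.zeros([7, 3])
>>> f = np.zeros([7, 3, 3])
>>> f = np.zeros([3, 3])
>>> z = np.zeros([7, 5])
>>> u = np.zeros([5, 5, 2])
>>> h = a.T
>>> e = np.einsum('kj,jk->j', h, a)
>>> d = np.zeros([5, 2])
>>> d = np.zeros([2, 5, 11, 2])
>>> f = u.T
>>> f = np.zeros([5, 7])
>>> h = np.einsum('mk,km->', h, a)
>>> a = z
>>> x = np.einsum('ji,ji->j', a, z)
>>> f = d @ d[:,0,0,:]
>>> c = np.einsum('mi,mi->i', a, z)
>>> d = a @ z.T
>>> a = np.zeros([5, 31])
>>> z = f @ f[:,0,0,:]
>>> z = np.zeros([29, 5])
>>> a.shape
(5, 31)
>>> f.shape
(2, 5, 11, 2)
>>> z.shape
(29, 5)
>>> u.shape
(5, 5, 2)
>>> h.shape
()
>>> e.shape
(7,)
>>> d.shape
(7, 7)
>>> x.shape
(7,)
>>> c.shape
(5,)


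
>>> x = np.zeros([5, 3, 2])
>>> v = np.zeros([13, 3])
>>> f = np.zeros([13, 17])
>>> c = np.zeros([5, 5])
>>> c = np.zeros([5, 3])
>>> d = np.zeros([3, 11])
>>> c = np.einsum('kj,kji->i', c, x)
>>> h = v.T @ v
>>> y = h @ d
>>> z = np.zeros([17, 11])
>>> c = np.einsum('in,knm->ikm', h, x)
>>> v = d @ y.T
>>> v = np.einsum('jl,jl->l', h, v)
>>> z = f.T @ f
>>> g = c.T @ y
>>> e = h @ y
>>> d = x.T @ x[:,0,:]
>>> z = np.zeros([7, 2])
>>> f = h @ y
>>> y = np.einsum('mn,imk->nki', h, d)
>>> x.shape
(5, 3, 2)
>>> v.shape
(3,)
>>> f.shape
(3, 11)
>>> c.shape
(3, 5, 2)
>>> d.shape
(2, 3, 2)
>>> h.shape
(3, 3)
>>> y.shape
(3, 2, 2)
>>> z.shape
(7, 2)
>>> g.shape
(2, 5, 11)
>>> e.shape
(3, 11)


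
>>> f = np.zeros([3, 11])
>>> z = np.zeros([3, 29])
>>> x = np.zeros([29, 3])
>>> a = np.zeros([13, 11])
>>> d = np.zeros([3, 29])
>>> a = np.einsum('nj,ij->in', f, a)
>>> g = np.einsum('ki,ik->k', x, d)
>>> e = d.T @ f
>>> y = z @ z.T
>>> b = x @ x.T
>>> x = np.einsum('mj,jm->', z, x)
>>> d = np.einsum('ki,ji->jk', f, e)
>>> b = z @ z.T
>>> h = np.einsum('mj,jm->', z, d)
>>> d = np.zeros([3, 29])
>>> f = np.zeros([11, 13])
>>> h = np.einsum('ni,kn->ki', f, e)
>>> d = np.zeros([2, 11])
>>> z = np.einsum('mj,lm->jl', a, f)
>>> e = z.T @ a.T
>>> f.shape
(11, 13)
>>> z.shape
(3, 11)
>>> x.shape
()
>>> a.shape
(13, 3)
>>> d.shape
(2, 11)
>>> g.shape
(29,)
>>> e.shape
(11, 13)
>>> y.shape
(3, 3)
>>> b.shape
(3, 3)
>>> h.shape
(29, 13)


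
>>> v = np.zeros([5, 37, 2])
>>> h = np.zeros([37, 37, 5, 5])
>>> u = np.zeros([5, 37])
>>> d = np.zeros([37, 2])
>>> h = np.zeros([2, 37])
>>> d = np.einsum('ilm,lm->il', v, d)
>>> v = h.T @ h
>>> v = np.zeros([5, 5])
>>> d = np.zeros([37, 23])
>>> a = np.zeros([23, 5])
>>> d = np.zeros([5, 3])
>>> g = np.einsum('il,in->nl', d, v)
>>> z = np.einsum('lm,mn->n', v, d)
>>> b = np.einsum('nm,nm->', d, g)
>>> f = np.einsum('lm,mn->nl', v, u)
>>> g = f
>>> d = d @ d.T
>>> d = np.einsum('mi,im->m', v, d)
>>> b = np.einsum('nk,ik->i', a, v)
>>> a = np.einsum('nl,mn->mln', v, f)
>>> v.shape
(5, 5)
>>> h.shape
(2, 37)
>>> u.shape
(5, 37)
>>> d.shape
(5,)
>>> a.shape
(37, 5, 5)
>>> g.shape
(37, 5)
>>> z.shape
(3,)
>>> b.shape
(5,)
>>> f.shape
(37, 5)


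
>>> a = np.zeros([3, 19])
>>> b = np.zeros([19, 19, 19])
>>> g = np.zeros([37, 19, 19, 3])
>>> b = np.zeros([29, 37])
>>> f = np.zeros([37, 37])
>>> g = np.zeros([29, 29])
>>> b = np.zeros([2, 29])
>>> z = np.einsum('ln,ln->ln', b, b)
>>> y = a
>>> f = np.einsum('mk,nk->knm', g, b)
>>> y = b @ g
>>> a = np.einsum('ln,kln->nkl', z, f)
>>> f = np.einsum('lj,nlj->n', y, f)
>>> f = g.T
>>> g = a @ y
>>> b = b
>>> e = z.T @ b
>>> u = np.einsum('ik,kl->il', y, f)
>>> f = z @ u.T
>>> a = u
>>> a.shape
(2, 29)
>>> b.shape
(2, 29)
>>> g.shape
(29, 29, 29)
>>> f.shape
(2, 2)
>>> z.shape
(2, 29)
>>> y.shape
(2, 29)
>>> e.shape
(29, 29)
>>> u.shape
(2, 29)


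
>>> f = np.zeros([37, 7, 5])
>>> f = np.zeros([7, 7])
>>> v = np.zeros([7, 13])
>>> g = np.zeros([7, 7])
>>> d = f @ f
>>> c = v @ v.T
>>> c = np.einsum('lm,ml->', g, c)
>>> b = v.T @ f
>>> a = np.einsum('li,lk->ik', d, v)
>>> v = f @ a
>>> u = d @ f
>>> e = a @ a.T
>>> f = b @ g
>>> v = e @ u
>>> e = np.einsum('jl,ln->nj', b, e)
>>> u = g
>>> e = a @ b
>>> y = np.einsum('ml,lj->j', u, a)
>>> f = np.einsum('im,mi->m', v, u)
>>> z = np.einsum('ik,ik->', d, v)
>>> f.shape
(7,)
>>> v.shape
(7, 7)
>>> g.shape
(7, 7)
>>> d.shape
(7, 7)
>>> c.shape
()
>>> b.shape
(13, 7)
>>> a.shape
(7, 13)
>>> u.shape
(7, 7)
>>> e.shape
(7, 7)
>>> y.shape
(13,)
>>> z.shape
()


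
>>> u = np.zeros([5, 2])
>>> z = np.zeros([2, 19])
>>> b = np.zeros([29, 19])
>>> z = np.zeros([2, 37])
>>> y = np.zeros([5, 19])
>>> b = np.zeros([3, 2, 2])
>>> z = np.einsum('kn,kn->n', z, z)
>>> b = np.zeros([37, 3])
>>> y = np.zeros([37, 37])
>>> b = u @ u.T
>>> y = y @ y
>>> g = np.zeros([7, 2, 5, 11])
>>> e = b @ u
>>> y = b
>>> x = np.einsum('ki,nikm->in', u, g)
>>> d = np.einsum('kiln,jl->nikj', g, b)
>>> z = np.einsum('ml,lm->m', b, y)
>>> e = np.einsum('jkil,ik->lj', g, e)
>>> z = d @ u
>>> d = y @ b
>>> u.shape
(5, 2)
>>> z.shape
(11, 2, 7, 2)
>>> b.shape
(5, 5)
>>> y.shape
(5, 5)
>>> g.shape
(7, 2, 5, 11)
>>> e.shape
(11, 7)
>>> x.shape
(2, 7)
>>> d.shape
(5, 5)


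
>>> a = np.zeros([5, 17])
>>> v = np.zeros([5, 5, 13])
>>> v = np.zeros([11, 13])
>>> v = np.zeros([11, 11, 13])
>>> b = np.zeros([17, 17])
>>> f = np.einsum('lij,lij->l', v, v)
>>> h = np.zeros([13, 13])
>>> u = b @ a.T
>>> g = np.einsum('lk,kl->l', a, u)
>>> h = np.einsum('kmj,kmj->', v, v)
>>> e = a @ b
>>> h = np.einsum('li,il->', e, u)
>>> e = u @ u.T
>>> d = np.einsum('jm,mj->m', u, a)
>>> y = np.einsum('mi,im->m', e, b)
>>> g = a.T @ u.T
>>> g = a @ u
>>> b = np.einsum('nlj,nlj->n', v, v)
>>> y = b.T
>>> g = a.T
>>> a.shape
(5, 17)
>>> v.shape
(11, 11, 13)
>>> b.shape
(11,)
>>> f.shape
(11,)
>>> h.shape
()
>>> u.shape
(17, 5)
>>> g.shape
(17, 5)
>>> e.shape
(17, 17)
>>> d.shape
(5,)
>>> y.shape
(11,)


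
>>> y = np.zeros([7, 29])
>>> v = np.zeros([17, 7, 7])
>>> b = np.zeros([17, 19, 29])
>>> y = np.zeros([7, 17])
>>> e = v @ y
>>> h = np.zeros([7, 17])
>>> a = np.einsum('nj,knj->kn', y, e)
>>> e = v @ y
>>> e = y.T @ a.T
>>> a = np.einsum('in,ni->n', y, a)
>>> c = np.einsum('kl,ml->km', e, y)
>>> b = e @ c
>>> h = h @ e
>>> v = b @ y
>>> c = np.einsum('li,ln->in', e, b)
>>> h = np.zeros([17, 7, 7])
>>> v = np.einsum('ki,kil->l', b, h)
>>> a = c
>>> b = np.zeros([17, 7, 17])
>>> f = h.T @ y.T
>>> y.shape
(7, 17)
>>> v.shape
(7,)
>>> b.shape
(17, 7, 17)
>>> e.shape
(17, 17)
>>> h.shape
(17, 7, 7)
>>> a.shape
(17, 7)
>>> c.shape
(17, 7)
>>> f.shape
(7, 7, 7)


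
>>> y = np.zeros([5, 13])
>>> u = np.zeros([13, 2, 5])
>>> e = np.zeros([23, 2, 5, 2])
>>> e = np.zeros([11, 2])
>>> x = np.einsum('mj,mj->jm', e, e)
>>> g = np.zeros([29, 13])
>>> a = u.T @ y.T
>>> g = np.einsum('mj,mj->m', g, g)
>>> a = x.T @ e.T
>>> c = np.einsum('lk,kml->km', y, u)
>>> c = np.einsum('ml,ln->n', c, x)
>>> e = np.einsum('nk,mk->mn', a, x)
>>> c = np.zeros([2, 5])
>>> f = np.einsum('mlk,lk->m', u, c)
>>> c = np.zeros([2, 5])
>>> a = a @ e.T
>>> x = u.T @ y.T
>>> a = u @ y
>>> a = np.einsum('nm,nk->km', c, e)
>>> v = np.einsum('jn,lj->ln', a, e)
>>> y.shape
(5, 13)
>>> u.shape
(13, 2, 5)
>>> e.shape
(2, 11)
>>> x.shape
(5, 2, 5)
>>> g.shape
(29,)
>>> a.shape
(11, 5)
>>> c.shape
(2, 5)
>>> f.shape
(13,)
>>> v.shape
(2, 5)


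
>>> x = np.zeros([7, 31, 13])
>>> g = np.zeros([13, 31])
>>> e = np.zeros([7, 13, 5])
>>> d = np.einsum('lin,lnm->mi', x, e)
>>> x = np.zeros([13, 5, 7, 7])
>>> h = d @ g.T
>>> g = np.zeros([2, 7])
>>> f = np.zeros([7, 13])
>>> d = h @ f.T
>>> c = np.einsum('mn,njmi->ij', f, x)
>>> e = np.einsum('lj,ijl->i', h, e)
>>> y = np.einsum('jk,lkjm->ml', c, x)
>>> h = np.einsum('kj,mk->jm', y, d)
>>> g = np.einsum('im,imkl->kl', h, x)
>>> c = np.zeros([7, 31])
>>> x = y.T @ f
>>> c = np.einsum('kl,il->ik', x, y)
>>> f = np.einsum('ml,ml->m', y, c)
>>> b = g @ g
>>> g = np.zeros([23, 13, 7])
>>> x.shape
(13, 13)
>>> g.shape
(23, 13, 7)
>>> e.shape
(7,)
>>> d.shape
(5, 7)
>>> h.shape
(13, 5)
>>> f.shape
(7,)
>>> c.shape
(7, 13)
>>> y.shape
(7, 13)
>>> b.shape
(7, 7)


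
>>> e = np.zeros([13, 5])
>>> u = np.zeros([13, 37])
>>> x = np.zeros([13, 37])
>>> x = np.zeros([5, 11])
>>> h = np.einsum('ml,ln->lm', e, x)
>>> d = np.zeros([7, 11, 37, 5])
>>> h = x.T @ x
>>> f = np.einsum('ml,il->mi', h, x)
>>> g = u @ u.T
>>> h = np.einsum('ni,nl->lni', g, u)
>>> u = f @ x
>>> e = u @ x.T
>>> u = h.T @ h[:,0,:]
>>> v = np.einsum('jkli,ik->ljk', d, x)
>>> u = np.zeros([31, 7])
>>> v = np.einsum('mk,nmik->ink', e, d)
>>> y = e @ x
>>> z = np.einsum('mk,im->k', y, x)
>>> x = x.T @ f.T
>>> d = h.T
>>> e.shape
(11, 5)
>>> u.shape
(31, 7)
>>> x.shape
(11, 11)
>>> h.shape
(37, 13, 13)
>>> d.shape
(13, 13, 37)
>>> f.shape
(11, 5)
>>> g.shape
(13, 13)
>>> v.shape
(37, 7, 5)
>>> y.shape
(11, 11)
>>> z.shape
(11,)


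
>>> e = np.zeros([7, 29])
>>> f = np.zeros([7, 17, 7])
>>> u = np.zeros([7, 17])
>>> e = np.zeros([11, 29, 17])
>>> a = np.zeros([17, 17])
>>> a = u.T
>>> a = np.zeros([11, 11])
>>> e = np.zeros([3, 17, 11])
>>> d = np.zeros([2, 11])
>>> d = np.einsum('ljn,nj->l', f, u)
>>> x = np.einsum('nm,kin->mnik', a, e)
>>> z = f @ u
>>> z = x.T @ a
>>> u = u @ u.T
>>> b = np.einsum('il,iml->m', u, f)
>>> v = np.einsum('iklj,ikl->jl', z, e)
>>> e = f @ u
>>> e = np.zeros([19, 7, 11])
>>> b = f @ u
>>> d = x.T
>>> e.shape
(19, 7, 11)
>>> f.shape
(7, 17, 7)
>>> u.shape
(7, 7)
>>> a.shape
(11, 11)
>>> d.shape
(3, 17, 11, 11)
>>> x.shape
(11, 11, 17, 3)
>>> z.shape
(3, 17, 11, 11)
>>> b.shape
(7, 17, 7)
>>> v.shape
(11, 11)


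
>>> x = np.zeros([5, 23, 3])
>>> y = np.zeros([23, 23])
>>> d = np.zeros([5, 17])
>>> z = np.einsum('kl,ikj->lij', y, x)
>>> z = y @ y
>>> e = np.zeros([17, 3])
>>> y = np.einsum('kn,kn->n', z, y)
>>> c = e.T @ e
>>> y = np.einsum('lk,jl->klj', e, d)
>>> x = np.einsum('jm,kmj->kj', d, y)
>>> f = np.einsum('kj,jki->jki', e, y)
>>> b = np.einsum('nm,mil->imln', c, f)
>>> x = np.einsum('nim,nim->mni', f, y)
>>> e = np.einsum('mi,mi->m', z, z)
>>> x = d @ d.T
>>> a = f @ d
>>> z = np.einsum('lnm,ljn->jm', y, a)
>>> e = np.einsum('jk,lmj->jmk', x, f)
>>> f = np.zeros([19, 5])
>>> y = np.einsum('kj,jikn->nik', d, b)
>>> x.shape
(5, 5)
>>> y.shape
(3, 3, 5)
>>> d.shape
(5, 17)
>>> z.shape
(17, 5)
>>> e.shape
(5, 17, 5)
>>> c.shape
(3, 3)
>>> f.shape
(19, 5)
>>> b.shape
(17, 3, 5, 3)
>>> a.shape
(3, 17, 17)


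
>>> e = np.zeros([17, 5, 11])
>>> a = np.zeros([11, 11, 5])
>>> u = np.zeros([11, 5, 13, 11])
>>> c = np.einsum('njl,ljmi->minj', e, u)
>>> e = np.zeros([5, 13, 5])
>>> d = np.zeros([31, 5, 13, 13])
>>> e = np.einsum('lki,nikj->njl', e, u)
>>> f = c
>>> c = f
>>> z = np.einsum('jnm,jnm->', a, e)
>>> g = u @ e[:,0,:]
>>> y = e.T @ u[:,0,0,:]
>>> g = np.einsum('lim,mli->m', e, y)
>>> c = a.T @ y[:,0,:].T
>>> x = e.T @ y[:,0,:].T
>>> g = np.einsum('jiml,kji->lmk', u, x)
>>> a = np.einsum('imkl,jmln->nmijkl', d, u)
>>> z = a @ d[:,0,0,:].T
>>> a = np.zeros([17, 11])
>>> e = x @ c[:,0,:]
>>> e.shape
(5, 11, 5)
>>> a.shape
(17, 11)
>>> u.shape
(11, 5, 13, 11)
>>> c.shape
(5, 11, 5)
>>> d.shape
(31, 5, 13, 13)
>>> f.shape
(13, 11, 17, 5)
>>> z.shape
(11, 5, 31, 11, 13, 31)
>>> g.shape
(11, 13, 5)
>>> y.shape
(5, 11, 11)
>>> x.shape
(5, 11, 5)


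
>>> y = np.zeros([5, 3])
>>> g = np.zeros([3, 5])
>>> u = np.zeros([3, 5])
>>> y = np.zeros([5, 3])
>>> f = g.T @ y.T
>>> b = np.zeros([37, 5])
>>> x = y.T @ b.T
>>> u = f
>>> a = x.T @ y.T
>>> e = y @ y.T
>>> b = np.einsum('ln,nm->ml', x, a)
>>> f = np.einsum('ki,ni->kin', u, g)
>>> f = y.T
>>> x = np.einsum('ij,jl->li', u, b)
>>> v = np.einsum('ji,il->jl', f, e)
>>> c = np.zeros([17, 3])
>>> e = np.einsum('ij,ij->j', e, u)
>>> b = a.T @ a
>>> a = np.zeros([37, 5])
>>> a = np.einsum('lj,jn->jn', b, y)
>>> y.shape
(5, 3)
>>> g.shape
(3, 5)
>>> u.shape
(5, 5)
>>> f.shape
(3, 5)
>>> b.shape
(5, 5)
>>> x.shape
(3, 5)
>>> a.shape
(5, 3)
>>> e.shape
(5,)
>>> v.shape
(3, 5)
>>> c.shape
(17, 3)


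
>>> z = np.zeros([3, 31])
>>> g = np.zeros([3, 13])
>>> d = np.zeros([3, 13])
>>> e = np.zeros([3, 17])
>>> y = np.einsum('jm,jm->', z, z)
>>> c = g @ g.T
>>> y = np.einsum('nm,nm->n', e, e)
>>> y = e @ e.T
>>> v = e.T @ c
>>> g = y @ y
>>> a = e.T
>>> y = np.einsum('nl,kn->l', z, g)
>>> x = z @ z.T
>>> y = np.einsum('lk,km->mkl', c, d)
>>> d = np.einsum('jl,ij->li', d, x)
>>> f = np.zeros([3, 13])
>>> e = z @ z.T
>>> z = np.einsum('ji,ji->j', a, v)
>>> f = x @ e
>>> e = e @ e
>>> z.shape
(17,)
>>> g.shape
(3, 3)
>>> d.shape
(13, 3)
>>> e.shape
(3, 3)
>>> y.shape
(13, 3, 3)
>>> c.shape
(3, 3)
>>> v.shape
(17, 3)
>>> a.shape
(17, 3)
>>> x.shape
(3, 3)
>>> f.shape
(3, 3)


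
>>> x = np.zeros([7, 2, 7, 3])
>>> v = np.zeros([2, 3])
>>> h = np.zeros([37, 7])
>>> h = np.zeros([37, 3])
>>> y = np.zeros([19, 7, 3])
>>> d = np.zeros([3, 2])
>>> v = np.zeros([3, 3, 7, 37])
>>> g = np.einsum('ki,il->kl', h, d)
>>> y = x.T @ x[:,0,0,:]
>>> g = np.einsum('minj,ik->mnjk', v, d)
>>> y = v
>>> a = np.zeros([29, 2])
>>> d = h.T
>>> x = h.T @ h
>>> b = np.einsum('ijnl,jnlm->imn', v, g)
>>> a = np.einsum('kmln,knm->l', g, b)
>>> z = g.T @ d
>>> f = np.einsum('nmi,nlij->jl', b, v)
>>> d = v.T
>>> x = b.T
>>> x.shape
(7, 2, 3)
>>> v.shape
(3, 3, 7, 37)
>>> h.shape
(37, 3)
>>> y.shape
(3, 3, 7, 37)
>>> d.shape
(37, 7, 3, 3)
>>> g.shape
(3, 7, 37, 2)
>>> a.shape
(37,)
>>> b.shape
(3, 2, 7)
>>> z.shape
(2, 37, 7, 37)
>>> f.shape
(37, 3)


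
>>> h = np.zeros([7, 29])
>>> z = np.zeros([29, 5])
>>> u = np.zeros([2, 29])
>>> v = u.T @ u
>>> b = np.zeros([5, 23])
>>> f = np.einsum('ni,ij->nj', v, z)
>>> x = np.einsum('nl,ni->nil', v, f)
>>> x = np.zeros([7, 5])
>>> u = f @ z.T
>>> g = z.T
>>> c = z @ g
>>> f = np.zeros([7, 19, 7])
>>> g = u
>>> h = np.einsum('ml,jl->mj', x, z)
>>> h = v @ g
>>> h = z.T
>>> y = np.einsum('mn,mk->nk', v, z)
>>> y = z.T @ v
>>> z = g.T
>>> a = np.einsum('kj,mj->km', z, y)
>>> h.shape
(5, 29)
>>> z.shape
(29, 29)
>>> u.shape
(29, 29)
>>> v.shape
(29, 29)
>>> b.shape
(5, 23)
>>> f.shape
(7, 19, 7)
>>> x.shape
(7, 5)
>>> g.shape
(29, 29)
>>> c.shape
(29, 29)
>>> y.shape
(5, 29)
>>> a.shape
(29, 5)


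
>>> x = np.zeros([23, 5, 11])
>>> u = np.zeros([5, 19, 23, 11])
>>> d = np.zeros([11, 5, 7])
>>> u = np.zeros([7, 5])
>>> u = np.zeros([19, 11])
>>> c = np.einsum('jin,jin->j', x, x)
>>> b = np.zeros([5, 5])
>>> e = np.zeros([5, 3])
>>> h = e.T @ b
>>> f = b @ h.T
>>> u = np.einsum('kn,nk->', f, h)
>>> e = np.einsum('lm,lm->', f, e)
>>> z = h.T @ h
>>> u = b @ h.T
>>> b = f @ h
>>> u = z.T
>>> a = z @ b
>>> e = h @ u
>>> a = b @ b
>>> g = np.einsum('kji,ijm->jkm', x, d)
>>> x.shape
(23, 5, 11)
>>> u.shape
(5, 5)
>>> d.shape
(11, 5, 7)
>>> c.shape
(23,)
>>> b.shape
(5, 5)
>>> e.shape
(3, 5)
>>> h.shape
(3, 5)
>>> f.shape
(5, 3)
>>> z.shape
(5, 5)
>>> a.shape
(5, 5)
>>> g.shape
(5, 23, 7)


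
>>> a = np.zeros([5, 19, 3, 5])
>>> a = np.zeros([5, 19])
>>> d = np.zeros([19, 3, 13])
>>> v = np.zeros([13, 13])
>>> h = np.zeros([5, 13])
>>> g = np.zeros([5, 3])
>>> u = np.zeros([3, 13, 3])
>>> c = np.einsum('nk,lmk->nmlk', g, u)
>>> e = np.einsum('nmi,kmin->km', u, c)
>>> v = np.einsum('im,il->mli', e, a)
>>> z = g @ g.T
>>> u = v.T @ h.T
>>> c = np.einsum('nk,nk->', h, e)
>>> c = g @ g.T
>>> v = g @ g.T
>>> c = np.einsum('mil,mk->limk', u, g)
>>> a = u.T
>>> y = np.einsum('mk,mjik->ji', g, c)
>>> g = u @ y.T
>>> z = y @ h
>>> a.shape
(5, 19, 5)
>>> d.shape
(19, 3, 13)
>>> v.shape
(5, 5)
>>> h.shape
(5, 13)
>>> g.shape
(5, 19, 19)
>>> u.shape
(5, 19, 5)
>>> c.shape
(5, 19, 5, 3)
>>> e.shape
(5, 13)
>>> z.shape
(19, 13)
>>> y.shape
(19, 5)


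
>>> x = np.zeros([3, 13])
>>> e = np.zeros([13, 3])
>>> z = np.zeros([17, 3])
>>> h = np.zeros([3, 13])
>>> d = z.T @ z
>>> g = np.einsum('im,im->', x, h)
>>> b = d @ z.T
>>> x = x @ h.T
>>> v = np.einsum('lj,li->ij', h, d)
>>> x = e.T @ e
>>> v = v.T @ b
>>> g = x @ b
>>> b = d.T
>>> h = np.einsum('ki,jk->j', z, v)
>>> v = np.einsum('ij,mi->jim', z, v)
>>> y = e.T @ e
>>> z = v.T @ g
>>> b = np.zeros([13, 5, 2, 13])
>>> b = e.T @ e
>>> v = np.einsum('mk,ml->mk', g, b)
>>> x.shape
(3, 3)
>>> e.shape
(13, 3)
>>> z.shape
(13, 17, 17)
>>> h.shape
(13,)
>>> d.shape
(3, 3)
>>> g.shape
(3, 17)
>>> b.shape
(3, 3)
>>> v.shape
(3, 17)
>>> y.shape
(3, 3)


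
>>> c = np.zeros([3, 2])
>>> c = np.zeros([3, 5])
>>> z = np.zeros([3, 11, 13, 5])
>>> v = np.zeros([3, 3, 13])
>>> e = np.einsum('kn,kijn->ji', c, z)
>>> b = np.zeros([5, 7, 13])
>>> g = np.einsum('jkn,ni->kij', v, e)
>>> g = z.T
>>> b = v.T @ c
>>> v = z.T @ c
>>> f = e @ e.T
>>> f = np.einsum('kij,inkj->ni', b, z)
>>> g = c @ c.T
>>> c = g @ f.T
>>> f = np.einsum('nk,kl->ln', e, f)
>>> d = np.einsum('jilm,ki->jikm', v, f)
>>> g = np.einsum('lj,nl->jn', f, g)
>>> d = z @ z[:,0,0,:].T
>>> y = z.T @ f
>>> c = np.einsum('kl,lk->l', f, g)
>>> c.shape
(13,)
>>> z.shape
(3, 11, 13, 5)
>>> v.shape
(5, 13, 11, 5)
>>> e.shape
(13, 11)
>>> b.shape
(13, 3, 5)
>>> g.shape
(13, 3)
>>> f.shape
(3, 13)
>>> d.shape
(3, 11, 13, 3)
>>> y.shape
(5, 13, 11, 13)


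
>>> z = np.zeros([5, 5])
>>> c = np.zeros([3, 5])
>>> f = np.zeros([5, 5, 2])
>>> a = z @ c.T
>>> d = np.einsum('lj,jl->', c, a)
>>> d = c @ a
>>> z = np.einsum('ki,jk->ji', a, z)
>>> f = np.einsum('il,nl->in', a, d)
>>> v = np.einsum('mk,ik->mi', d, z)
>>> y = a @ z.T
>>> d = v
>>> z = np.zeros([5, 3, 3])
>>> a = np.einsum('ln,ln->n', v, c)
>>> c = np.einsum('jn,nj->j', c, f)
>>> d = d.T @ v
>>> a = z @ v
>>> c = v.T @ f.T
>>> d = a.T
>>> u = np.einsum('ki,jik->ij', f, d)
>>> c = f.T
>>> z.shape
(5, 3, 3)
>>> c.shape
(3, 5)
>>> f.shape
(5, 3)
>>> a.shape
(5, 3, 5)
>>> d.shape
(5, 3, 5)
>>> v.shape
(3, 5)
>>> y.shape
(5, 5)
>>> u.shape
(3, 5)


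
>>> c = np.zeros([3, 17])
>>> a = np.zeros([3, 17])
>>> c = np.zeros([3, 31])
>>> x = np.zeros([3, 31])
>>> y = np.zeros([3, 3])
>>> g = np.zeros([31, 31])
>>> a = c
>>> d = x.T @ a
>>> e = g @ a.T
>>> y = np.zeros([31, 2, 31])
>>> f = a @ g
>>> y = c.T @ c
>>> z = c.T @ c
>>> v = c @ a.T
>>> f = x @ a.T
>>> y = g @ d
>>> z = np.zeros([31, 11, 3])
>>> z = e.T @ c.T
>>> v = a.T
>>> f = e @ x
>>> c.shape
(3, 31)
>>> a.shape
(3, 31)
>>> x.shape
(3, 31)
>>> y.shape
(31, 31)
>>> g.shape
(31, 31)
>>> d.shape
(31, 31)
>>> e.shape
(31, 3)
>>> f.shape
(31, 31)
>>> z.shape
(3, 3)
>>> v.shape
(31, 3)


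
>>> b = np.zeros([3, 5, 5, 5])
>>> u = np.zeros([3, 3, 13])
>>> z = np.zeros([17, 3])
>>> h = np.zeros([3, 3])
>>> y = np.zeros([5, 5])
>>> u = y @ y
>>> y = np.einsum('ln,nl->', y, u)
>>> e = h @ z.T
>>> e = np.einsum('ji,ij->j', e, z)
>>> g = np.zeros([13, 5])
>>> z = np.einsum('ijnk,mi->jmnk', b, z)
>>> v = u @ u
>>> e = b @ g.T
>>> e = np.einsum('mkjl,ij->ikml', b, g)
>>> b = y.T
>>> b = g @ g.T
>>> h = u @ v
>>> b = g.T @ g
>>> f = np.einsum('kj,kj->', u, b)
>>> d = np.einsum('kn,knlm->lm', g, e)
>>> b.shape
(5, 5)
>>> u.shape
(5, 5)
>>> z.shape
(5, 17, 5, 5)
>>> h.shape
(5, 5)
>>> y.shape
()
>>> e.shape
(13, 5, 3, 5)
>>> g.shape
(13, 5)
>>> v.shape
(5, 5)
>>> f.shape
()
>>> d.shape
(3, 5)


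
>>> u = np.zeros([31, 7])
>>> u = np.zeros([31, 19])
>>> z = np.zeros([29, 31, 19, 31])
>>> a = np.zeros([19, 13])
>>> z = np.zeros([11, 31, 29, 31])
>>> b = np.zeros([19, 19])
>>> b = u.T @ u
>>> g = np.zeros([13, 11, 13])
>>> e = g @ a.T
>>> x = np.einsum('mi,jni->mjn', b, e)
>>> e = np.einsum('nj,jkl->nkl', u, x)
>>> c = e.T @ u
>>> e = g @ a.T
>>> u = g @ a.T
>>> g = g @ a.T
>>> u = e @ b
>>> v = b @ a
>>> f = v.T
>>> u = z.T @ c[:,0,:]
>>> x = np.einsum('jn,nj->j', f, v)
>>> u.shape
(31, 29, 31, 19)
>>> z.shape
(11, 31, 29, 31)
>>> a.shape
(19, 13)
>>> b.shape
(19, 19)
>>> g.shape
(13, 11, 19)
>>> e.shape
(13, 11, 19)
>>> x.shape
(13,)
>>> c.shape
(11, 13, 19)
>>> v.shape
(19, 13)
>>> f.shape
(13, 19)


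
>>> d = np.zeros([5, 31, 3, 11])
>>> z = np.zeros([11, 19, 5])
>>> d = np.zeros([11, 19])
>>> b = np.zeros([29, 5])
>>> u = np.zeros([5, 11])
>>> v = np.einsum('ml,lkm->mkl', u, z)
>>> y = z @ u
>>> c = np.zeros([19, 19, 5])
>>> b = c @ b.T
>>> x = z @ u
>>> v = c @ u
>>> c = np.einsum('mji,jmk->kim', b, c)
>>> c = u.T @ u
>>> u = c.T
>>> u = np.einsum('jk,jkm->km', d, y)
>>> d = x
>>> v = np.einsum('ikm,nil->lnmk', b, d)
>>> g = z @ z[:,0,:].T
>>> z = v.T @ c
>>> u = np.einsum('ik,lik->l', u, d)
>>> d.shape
(11, 19, 11)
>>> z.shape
(19, 29, 11, 11)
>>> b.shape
(19, 19, 29)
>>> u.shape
(11,)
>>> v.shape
(11, 11, 29, 19)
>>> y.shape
(11, 19, 11)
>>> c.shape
(11, 11)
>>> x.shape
(11, 19, 11)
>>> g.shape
(11, 19, 11)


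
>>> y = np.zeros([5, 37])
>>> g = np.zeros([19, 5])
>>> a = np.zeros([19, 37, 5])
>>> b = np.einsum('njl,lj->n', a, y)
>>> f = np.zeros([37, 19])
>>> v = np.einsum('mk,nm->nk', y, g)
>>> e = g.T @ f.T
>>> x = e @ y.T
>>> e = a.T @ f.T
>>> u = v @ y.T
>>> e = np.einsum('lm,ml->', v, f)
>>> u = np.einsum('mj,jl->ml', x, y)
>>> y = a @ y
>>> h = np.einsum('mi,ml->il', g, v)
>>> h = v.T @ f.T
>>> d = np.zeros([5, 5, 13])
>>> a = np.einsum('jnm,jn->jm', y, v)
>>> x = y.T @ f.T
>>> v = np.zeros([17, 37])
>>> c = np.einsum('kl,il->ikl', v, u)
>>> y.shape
(19, 37, 37)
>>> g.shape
(19, 5)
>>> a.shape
(19, 37)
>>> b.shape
(19,)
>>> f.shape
(37, 19)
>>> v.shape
(17, 37)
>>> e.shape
()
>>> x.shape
(37, 37, 37)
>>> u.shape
(5, 37)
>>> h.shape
(37, 37)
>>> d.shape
(5, 5, 13)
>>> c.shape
(5, 17, 37)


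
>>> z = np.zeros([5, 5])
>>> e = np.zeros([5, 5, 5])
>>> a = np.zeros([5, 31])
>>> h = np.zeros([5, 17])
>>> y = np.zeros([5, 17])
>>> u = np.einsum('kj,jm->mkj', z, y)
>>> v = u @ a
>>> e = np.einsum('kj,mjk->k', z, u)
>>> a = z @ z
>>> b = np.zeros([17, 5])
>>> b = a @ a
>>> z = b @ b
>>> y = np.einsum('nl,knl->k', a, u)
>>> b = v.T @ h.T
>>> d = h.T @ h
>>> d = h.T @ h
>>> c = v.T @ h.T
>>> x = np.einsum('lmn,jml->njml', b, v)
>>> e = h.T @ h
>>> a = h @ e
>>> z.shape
(5, 5)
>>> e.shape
(17, 17)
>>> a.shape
(5, 17)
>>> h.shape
(5, 17)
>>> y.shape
(17,)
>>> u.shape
(17, 5, 5)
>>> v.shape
(17, 5, 31)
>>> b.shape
(31, 5, 5)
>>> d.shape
(17, 17)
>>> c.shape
(31, 5, 5)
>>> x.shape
(5, 17, 5, 31)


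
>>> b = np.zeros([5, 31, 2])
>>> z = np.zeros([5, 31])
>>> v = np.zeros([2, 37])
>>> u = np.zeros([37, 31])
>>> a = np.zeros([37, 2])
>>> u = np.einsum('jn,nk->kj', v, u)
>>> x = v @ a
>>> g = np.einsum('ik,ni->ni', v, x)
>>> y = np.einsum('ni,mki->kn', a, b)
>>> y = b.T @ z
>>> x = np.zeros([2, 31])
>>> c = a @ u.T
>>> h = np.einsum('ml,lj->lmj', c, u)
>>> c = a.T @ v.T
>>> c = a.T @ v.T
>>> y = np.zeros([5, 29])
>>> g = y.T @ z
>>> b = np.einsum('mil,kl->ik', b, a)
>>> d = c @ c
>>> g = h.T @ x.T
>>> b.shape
(31, 37)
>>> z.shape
(5, 31)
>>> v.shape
(2, 37)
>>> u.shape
(31, 2)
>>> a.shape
(37, 2)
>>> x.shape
(2, 31)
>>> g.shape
(2, 37, 2)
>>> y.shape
(5, 29)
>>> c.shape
(2, 2)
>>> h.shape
(31, 37, 2)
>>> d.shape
(2, 2)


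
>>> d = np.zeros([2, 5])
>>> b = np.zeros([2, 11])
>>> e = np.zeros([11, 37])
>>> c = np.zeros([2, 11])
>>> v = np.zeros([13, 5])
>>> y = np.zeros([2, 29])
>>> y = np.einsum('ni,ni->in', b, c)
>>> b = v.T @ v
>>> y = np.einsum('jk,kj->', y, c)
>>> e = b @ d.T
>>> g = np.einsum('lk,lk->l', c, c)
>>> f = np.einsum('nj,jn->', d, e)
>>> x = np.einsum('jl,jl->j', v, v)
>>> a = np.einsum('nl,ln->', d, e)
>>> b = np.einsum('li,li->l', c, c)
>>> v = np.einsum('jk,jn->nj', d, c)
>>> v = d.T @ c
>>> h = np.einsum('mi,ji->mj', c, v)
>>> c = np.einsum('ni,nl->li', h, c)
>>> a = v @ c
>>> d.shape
(2, 5)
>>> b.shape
(2,)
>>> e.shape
(5, 2)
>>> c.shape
(11, 5)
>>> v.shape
(5, 11)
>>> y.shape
()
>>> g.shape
(2,)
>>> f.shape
()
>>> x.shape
(13,)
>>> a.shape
(5, 5)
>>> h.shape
(2, 5)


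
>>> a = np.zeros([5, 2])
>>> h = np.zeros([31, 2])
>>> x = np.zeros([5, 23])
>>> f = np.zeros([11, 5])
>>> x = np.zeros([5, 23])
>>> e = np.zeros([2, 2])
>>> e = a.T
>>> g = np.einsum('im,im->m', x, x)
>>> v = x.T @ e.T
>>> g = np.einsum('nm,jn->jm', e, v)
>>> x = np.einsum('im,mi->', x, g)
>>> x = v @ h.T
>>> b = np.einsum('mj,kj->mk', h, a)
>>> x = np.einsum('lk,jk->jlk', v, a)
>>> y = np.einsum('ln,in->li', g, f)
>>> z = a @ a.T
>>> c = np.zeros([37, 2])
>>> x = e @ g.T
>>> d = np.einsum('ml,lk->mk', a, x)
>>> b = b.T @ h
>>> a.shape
(5, 2)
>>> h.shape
(31, 2)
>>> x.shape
(2, 23)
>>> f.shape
(11, 5)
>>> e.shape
(2, 5)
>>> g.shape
(23, 5)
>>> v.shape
(23, 2)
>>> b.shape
(5, 2)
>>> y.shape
(23, 11)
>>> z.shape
(5, 5)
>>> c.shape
(37, 2)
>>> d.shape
(5, 23)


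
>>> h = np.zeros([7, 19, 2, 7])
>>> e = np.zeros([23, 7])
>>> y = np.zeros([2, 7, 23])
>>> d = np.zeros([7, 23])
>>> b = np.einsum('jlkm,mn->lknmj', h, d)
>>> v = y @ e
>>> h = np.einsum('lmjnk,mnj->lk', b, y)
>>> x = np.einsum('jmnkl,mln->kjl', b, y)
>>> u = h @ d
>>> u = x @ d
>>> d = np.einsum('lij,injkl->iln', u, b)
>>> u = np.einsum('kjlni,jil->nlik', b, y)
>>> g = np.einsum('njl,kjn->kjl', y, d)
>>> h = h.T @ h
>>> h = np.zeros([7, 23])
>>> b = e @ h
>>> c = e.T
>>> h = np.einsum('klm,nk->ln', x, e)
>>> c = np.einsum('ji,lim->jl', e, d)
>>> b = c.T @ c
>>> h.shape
(19, 23)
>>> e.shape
(23, 7)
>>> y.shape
(2, 7, 23)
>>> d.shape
(19, 7, 2)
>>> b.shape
(19, 19)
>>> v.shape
(2, 7, 7)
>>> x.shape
(7, 19, 7)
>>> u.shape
(7, 23, 7, 19)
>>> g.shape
(19, 7, 23)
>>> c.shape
(23, 19)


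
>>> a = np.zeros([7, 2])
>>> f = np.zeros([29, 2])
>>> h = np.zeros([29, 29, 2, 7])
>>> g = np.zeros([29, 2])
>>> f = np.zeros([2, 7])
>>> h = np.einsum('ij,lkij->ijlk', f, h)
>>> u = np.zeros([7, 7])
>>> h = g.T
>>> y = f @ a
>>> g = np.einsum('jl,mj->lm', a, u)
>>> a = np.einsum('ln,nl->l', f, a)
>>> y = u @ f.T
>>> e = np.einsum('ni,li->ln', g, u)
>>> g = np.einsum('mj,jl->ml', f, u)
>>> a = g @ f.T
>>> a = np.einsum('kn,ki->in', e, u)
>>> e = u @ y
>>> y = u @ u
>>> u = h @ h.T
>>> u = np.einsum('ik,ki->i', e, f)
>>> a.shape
(7, 2)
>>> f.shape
(2, 7)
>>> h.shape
(2, 29)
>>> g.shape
(2, 7)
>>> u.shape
(7,)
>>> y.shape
(7, 7)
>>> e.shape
(7, 2)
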